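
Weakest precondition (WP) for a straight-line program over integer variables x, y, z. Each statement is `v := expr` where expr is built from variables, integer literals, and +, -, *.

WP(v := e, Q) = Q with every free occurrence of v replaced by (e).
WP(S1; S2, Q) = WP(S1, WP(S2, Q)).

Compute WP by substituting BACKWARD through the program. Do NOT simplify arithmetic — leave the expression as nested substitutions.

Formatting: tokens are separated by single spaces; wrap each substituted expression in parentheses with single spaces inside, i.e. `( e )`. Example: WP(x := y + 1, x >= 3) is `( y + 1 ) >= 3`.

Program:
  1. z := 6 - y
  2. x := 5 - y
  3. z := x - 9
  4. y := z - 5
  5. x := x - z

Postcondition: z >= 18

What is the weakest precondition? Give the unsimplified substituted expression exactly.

post: z >= 18
stmt 5: x := x - z  -- replace 0 occurrence(s) of x with (x - z)
  => z >= 18
stmt 4: y := z - 5  -- replace 0 occurrence(s) of y with (z - 5)
  => z >= 18
stmt 3: z := x - 9  -- replace 1 occurrence(s) of z with (x - 9)
  => ( x - 9 ) >= 18
stmt 2: x := 5 - y  -- replace 1 occurrence(s) of x with (5 - y)
  => ( ( 5 - y ) - 9 ) >= 18
stmt 1: z := 6 - y  -- replace 0 occurrence(s) of z with (6 - y)
  => ( ( 5 - y ) - 9 ) >= 18

Answer: ( ( 5 - y ) - 9 ) >= 18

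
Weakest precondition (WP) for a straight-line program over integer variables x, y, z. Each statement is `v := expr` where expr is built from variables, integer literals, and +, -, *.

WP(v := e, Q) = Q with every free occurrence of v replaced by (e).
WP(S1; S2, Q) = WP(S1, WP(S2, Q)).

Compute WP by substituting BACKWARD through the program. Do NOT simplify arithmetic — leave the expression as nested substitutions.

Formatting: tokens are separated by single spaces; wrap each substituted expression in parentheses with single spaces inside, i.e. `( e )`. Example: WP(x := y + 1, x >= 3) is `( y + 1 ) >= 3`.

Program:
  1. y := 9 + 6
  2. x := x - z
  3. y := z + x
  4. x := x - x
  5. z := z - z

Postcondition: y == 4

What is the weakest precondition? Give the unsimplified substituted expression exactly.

Answer: ( z + ( x - z ) ) == 4

Derivation:
post: y == 4
stmt 5: z := z - z  -- replace 0 occurrence(s) of z with (z - z)
  => y == 4
stmt 4: x := x - x  -- replace 0 occurrence(s) of x with (x - x)
  => y == 4
stmt 3: y := z + x  -- replace 1 occurrence(s) of y with (z + x)
  => ( z + x ) == 4
stmt 2: x := x - z  -- replace 1 occurrence(s) of x with (x - z)
  => ( z + ( x - z ) ) == 4
stmt 1: y := 9 + 6  -- replace 0 occurrence(s) of y with (9 + 6)
  => ( z + ( x - z ) ) == 4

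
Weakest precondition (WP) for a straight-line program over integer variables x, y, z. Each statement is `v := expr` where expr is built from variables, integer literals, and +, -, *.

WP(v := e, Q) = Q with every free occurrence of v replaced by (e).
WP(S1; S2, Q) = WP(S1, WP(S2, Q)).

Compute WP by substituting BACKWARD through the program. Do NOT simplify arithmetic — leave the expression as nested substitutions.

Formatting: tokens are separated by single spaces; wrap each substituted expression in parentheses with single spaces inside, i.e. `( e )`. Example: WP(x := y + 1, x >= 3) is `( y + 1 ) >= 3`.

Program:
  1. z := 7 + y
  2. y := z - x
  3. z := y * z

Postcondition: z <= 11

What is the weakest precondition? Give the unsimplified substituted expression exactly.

post: z <= 11
stmt 3: z := y * z  -- replace 1 occurrence(s) of z with (y * z)
  => ( y * z ) <= 11
stmt 2: y := z - x  -- replace 1 occurrence(s) of y with (z - x)
  => ( ( z - x ) * z ) <= 11
stmt 1: z := 7 + y  -- replace 2 occurrence(s) of z with (7 + y)
  => ( ( ( 7 + y ) - x ) * ( 7 + y ) ) <= 11

Answer: ( ( ( 7 + y ) - x ) * ( 7 + y ) ) <= 11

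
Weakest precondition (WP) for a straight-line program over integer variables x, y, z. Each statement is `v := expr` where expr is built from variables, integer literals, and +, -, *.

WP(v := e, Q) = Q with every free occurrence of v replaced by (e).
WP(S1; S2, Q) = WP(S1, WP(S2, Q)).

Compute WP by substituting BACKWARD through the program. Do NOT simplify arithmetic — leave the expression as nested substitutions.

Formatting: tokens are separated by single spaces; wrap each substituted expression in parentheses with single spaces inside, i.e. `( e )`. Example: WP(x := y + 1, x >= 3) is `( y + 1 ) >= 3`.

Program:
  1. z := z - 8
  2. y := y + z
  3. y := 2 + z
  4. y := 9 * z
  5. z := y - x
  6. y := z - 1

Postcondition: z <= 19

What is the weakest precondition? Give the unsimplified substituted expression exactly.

post: z <= 19
stmt 6: y := z - 1  -- replace 0 occurrence(s) of y with (z - 1)
  => z <= 19
stmt 5: z := y - x  -- replace 1 occurrence(s) of z with (y - x)
  => ( y - x ) <= 19
stmt 4: y := 9 * z  -- replace 1 occurrence(s) of y with (9 * z)
  => ( ( 9 * z ) - x ) <= 19
stmt 3: y := 2 + z  -- replace 0 occurrence(s) of y with (2 + z)
  => ( ( 9 * z ) - x ) <= 19
stmt 2: y := y + z  -- replace 0 occurrence(s) of y with (y + z)
  => ( ( 9 * z ) - x ) <= 19
stmt 1: z := z - 8  -- replace 1 occurrence(s) of z with (z - 8)
  => ( ( 9 * ( z - 8 ) ) - x ) <= 19

Answer: ( ( 9 * ( z - 8 ) ) - x ) <= 19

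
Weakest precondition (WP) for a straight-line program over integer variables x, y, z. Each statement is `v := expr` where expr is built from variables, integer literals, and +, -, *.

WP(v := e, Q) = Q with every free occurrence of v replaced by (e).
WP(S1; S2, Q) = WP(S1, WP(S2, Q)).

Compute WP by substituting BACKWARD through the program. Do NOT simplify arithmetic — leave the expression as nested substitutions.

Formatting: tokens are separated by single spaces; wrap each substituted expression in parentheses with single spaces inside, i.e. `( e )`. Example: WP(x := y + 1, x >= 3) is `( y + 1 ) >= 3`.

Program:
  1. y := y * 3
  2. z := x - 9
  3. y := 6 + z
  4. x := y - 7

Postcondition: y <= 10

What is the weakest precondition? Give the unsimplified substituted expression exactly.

Answer: ( 6 + ( x - 9 ) ) <= 10

Derivation:
post: y <= 10
stmt 4: x := y - 7  -- replace 0 occurrence(s) of x with (y - 7)
  => y <= 10
stmt 3: y := 6 + z  -- replace 1 occurrence(s) of y with (6 + z)
  => ( 6 + z ) <= 10
stmt 2: z := x - 9  -- replace 1 occurrence(s) of z with (x - 9)
  => ( 6 + ( x - 9 ) ) <= 10
stmt 1: y := y * 3  -- replace 0 occurrence(s) of y with (y * 3)
  => ( 6 + ( x - 9 ) ) <= 10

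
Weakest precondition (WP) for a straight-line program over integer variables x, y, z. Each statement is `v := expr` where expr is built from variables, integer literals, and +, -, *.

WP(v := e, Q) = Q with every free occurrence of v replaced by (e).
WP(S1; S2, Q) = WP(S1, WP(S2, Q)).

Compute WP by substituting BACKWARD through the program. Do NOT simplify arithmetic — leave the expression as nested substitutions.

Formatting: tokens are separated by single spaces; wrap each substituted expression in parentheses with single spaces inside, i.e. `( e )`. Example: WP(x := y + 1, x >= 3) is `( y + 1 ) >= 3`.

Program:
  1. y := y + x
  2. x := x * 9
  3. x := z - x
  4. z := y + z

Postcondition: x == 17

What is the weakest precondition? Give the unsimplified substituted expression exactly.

Answer: ( z - ( x * 9 ) ) == 17

Derivation:
post: x == 17
stmt 4: z := y + z  -- replace 0 occurrence(s) of z with (y + z)
  => x == 17
stmt 3: x := z - x  -- replace 1 occurrence(s) of x with (z - x)
  => ( z - x ) == 17
stmt 2: x := x * 9  -- replace 1 occurrence(s) of x with (x * 9)
  => ( z - ( x * 9 ) ) == 17
stmt 1: y := y + x  -- replace 0 occurrence(s) of y with (y + x)
  => ( z - ( x * 9 ) ) == 17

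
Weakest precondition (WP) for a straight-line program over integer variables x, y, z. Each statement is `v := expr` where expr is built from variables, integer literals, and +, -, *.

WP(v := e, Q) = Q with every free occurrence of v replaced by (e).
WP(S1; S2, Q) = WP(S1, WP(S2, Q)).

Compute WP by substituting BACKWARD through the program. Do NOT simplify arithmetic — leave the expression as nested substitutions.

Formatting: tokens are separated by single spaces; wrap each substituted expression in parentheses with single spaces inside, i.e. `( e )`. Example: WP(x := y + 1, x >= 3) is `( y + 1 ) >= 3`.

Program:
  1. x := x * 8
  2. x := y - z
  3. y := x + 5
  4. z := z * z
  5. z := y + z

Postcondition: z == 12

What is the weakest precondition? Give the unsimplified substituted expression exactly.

post: z == 12
stmt 5: z := y + z  -- replace 1 occurrence(s) of z with (y + z)
  => ( y + z ) == 12
stmt 4: z := z * z  -- replace 1 occurrence(s) of z with (z * z)
  => ( y + ( z * z ) ) == 12
stmt 3: y := x + 5  -- replace 1 occurrence(s) of y with (x + 5)
  => ( ( x + 5 ) + ( z * z ) ) == 12
stmt 2: x := y - z  -- replace 1 occurrence(s) of x with (y - z)
  => ( ( ( y - z ) + 5 ) + ( z * z ) ) == 12
stmt 1: x := x * 8  -- replace 0 occurrence(s) of x with (x * 8)
  => ( ( ( y - z ) + 5 ) + ( z * z ) ) == 12

Answer: ( ( ( y - z ) + 5 ) + ( z * z ) ) == 12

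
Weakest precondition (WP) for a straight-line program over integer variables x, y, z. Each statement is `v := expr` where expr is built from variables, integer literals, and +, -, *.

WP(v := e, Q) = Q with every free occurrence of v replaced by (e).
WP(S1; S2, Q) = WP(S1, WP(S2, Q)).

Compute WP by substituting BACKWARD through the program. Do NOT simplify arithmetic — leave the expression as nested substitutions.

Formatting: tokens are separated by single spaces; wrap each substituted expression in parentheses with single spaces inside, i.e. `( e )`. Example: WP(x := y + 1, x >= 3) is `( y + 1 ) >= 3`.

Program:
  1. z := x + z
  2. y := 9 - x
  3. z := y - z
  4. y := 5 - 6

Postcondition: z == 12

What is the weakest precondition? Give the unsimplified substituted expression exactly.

Answer: ( ( 9 - x ) - ( x + z ) ) == 12

Derivation:
post: z == 12
stmt 4: y := 5 - 6  -- replace 0 occurrence(s) of y with (5 - 6)
  => z == 12
stmt 3: z := y - z  -- replace 1 occurrence(s) of z with (y - z)
  => ( y - z ) == 12
stmt 2: y := 9 - x  -- replace 1 occurrence(s) of y with (9 - x)
  => ( ( 9 - x ) - z ) == 12
stmt 1: z := x + z  -- replace 1 occurrence(s) of z with (x + z)
  => ( ( 9 - x ) - ( x + z ) ) == 12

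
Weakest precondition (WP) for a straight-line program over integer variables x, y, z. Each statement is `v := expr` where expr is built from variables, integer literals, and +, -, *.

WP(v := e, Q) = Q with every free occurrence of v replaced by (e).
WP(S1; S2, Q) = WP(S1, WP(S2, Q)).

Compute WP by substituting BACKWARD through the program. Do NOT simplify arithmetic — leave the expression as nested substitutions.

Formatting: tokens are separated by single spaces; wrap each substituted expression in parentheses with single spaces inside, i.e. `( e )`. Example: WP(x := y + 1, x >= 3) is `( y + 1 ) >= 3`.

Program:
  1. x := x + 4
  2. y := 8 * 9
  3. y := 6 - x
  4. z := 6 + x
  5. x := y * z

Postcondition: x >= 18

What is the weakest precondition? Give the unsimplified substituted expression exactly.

post: x >= 18
stmt 5: x := y * z  -- replace 1 occurrence(s) of x with (y * z)
  => ( y * z ) >= 18
stmt 4: z := 6 + x  -- replace 1 occurrence(s) of z with (6 + x)
  => ( y * ( 6 + x ) ) >= 18
stmt 3: y := 6 - x  -- replace 1 occurrence(s) of y with (6 - x)
  => ( ( 6 - x ) * ( 6 + x ) ) >= 18
stmt 2: y := 8 * 9  -- replace 0 occurrence(s) of y with (8 * 9)
  => ( ( 6 - x ) * ( 6 + x ) ) >= 18
stmt 1: x := x + 4  -- replace 2 occurrence(s) of x with (x + 4)
  => ( ( 6 - ( x + 4 ) ) * ( 6 + ( x + 4 ) ) ) >= 18

Answer: ( ( 6 - ( x + 4 ) ) * ( 6 + ( x + 4 ) ) ) >= 18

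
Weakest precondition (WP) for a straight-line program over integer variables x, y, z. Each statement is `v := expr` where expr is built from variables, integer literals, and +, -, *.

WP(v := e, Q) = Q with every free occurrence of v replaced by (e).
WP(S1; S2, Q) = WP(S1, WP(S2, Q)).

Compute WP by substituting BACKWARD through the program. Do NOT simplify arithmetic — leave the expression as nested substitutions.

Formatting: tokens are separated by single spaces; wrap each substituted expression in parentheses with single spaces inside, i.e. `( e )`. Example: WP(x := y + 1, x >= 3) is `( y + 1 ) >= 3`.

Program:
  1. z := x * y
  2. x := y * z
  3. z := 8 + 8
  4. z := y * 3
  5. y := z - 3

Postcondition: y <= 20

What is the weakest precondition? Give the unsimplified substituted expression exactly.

post: y <= 20
stmt 5: y := z - 3  -- replace 1 occurrence(s) of y with (z - 3)
  => ( z - 3 ) <= 20
stmt 4: z := y * 3  -- replace 1 occurrence(s) of z with (y * 3)
  => ( ( y * 3 ) - 3 ) <= 20
stmt 3: z := 8 + 8  -- replace 0 occurrence(s) of z with (8 + 8)
  => ( ( y * 3 ) - 3 ) <= 20
stmt 2: x := y * z  -- replace 0 occurrence(s) of x with (y * z)
  => ( ( y * 3 ) - 3 ) <= 20
stmt 1: z := x * y  -- replace 0 occurrence(s) of z with (x * y)
  => ( ( y * 3 ) - 3 ) <= 20

Answer: ( ( y * 3 ) - 3 ) <= 20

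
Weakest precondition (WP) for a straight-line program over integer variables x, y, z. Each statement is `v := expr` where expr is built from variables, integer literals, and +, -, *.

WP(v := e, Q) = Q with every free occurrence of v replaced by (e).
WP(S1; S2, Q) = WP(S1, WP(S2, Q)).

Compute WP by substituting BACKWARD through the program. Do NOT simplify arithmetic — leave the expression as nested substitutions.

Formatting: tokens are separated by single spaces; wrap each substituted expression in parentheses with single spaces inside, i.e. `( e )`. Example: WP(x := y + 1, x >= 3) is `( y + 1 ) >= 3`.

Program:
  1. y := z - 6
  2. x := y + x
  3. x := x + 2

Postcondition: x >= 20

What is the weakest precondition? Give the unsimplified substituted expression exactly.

Answer: ( ( ( z - 6 ) + x ) + 2 ) >= 20

Derivation:
post: x >= 20
stmt 3: x := x + 2  -- replace 1 occurrence(s) of x with (x + 2)
  => ( x + 2 ) >= 20
stmt 2: x := y + x  -- replace 1 occurrence(s) of x with (y + x)
  => ( ( y + x ) + 2 ) >= 20
stmt 1: y := z - 6  -- replace 1 occurrence(s) of y with (z - 6)
  => ( ( ( z - 6 ) + x ) + 2 ) >= 20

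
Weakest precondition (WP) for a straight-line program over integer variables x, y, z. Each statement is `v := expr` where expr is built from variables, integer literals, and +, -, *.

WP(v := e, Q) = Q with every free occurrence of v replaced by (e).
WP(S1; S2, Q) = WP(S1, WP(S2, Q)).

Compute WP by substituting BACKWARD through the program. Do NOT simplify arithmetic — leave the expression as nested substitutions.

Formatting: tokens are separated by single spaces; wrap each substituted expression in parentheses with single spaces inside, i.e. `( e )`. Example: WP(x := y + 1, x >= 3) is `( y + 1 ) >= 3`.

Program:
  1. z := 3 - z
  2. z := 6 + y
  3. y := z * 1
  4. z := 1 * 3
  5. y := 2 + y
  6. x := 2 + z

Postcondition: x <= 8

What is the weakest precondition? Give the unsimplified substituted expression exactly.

post: x <= 8
stmt 6: x := 2 + z  -- replace 1 occurrence(s) of x with (2 + z)
  => ( 2 + z ) <= 8
stmt 5: y := 2 + y  -- replace 0 occurrence(s) of y with (2 + y)
  => ( 2 + z ) <= 8
stmt 4: z := 1 * 3  -- replace 1 occurrence(s) of z with (1 * 3)
  => ( 2 + ( 1 * 3 ) ) <= 8
stmt 3: y := z * 1  -- replace 0 occurrence(s) of y with (z * 1)
  => ( 2 + ( 1 * 3 ) ) <= 8
stmt 2: z := 6 + y  -- replace 0 occurrence(s) of z with (6 + y)
  => ( 2 + ( 1 * 3 ) ) <= 8
stmt 1: z := 3 - z  -- replace 0 occurrence(s) of z with (3 - z)
  => ( 2 + ( 1 * 3 ) ) <= 8

Answer: ( 2 + ( 1 * 3 ) ) <= 8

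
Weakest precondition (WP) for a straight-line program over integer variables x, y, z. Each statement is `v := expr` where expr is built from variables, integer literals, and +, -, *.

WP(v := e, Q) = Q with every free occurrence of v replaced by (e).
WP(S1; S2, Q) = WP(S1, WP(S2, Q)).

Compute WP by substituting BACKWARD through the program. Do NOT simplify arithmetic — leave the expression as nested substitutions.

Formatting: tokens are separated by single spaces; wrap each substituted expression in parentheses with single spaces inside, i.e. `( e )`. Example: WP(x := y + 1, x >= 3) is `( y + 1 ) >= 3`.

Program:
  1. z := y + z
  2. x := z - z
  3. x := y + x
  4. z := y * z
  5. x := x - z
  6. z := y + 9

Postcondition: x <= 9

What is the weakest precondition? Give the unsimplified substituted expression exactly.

Answer: ( ( y + ( ( y + z ) - ( y + z ) ) ) - ( y * ( y + z ) ) ) <= 9

Derivation:
post: x <= 9
stmt 6: z := y + 9  -- replace 0 occurrence(s) of z with (y + 9)
  => x <= 9
stmt 5: x := x - z  -- replace 1 occurrence(s) of x with (x - z)
  => ( x - z ) <= 9
stmt 4: z := y * z  -- replace 1 occurrence(s) of z with (y * z)
  => ( x - ( y * z ) ) <= 9
stmt 3: x := y + x  -- replace 1 occurrence(s) of x with (y + x)
  => ( ( y + x ) - ( y * z ) ) <= 9
stmt 2: x := z - z  -- replace 1 occurrence(s) of x with (z - z)
  => ( ( y + ( z - z ) ) - ( y * z ) ) <= 9
stmt 1: z := y + z  -- replace 3 occurrence(s) of z with (y + z)
  => ( ( y + ( ( y + z ) - ( y + z ) ) ) - ( y * ( y + z ) ) ) <= 9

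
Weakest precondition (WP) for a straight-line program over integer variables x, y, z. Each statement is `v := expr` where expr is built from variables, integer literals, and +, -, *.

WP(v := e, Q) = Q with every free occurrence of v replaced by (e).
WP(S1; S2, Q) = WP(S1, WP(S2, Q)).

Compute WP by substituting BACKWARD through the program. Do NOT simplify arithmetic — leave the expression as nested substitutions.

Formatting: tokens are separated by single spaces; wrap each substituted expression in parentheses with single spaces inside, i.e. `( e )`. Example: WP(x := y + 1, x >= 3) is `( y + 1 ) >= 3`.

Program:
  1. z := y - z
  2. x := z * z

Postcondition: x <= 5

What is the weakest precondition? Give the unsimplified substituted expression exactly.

post: x <= 5
stmt 2: x := z * z  -- replace 1 occurrence(s) of x with (z * z)
  => ( z * z ) <= 5
stmt 1: z := y - z  -- replace 2 occurrence(s) of z with (y - z)
  => ( ( y - z ) * ( y - z ) ) <= 5

Answer: ( ( y - z ) * ( y - z ) ) <= 5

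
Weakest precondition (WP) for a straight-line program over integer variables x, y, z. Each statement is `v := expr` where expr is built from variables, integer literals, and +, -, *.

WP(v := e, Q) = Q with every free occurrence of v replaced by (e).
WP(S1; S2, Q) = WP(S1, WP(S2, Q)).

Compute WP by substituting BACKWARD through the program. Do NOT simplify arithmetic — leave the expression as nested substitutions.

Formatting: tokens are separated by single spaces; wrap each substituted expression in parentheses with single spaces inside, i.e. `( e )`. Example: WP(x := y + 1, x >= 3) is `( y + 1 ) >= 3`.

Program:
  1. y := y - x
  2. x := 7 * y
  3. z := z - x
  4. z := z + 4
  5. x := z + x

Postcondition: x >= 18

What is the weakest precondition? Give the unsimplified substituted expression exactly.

Answer: ( ( ( z - ( 7 * ( y - x ) ) ) + 4 ) + ( 7 * ( y - x ) ) ) >= 18

Derivation:
post: x >= 18
stmt 5: x := z + x  -- replace 1 occurrence(s) of x with (z + x)
  => ( z + x ) >= 18
stmt 4: z := z + 4  -- replace 1 occurrence(s) of z with (z + 4)
  => ( ( z + 4 ) + x ) >= 18
stmt 3: z := z - x  -- replace 1 occurrence(s) of z with (z - x)
  => ( ( ( z - x ) + 4 ) + x ) >= 18
stmt 2: x := 7 * y  -- replace 2 occurrence(s) of x with (7 * y)
  => ( ( ( z - ( 7 * y ) ) + 4 ) + ( 7 * y ) ) >= 18
stmt 1: y := y - x  -- replace 2 occurrence(s) of y with (y - x)
  => ( ( ( z - ( 7 * ( y - x ) ) ) + 4 ) + ( 7 * ( y - x ) ) ) >= 18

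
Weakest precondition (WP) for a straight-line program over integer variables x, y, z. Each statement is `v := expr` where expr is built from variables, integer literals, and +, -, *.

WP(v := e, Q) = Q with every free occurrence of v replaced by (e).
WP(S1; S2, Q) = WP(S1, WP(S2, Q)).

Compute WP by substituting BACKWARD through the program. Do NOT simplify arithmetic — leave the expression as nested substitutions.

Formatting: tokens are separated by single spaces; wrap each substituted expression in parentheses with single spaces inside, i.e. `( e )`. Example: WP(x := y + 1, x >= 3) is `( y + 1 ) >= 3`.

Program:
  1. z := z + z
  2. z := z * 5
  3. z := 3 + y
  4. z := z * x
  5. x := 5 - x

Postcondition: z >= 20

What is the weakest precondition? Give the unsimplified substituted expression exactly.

post: z >= 20
stmt 5: x := 5 - x  -- replace 0 occurrence(s) of x with (5 - x)
  => z >= 20
stmt 4: z := z * x  -- replace 1 occurrence(s) of z with (z * x)
  => ( z * x ) >= 20
stmt 3: z := 3 + y  -- replace 1 occurrence(s) of z with (3 + y)
  => ( ( 3 + y ) * x ) >= 20
stmt 2: z := z * 5  -- replace 0 occurrence(s) of z with (z * 5)
  => ( ( 3 + y ) * x ) >= 20
stmt 1: z := z + z  -- replace 0 occurrence(s) of z with (z + z)
  => ( ( 3 + y ) * x ) >= 20

Answer: ( ( 3 + y ) * x ) >= 20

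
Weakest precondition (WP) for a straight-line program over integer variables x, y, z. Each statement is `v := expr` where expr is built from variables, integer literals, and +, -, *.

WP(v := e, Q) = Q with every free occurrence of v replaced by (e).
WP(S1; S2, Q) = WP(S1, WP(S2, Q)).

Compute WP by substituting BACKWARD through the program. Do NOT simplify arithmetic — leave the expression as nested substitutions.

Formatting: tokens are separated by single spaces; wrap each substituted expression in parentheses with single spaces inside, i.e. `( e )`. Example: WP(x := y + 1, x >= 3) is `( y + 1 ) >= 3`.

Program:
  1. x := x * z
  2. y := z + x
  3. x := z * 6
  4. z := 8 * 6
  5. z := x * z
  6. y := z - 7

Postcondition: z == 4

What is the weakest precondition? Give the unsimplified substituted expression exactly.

Answer: ( ( z * 6 ) * ( 8 * 6 ) ) == 4

Derivation:
post: z == 4
stmt 6: y := z - 7  -- replace 0 occurrence(s) of y with (z - 7)
  => z == 4
stmt 5: z := x * z  -- replace 1 occurrence(s) of z with (x * z)
  => ( x * z ) == 4
stmt 4: z := 8 * 6  -- replace 1 occurrence(s) of z with (8 * 6)
  => ( x * ( 8 * 6 ) ) == 4
stmt 3: x := z * 6  -- replace 1 occurrence(s) of x with (z * 6)
  => ( ( z * 6 ) * ( 8 * 6 ) ) == 4
stmt 2: y := z + x  -- replace 0 occurrence(s) of y with (z + x)
  => ( ( z * 6 ) * ( 8 * 6 ) ) == 4
stmt 1: x := x * z  -- replace 0 occurrence(s) of x with (x * z)
  => ( ( z * 6 ) * ( 8 * 6 ) ) == 4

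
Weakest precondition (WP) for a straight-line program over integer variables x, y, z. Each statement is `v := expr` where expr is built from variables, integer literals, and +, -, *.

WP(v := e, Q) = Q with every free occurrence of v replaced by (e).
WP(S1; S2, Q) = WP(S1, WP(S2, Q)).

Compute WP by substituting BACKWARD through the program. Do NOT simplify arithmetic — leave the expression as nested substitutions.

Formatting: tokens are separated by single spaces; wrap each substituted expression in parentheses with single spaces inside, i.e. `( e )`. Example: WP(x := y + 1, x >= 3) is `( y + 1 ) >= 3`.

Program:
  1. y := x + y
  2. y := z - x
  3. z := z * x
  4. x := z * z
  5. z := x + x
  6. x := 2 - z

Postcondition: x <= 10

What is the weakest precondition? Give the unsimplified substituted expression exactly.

Answer: ( 2 - ( ( ( z * x ) * ( z * x ) ) + ( ( z * x ) * ( z * x ) ) ) ) <= 10

Derivation:
post: x <= 10
stmt 6: x := 2 - z  -- replace 1 occurrence(s) of x with (2 - z)
  => ( 2 - z ) <= 10
stmt 5: z := x + x  -- replace 1 occurrence(s) of z with (x + x)
  => ( 2 - ( x + x ) ) <= 10
stmt 4: x := z * z  -- replace 2 occurrence(s) of x with (z * z)
  => ( 2 - ( ( z * z ) + ( z * z ) ) ) <= 10
stmt 3: z := z * x  -- replace 4 occurrence(s) of z with (z * x)
  => ( 2 - ( ( ( z * x ) * ( z * x ) ) + ( ( z * x ) * ( z * x ) ) ) ) <= 10
stmt 2: y := z - x  -- replace 0 occurrence(s) of y with (z - x)
  => ( 2 - ( ( ( z * x ) * ( z * x ) ) + ( ( z * x ) * ( z * x ) ) ) ) <= 10
stmt 1: y := x + y  -- replace 0 occurrence(s) of y with (x + y)
  => ( 2 - ( ( ( z * x ) * ( z * x ) ) + ( ( z * x ) * ( z * x ) ) ) ) <= 10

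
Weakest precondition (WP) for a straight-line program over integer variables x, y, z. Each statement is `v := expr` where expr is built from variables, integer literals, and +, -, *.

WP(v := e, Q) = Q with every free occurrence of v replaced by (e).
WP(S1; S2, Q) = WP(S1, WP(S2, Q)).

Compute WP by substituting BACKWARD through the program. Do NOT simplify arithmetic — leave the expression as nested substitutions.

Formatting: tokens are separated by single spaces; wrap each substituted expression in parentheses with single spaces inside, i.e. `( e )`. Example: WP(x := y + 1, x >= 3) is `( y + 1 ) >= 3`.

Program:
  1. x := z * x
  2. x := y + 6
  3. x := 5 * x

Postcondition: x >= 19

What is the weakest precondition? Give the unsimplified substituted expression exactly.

Answer: ( 5 * ( y + 6 ) ) >= 19

Derivation:
post: x >= 19
stmt 3: x := 5 * x  -- replace 1 occurrence(s) of x with (5 * x)
  => ( 5 * x ) >= 19
stmt 2: x := y + 6  -- replace 1 occurrence(s) of x with (y + 6)
  => ( 5 * ( y + 6 ) ) >= 19
stmt 1: x := z * x  -- replace 0 occurrence(s) of x with (z * x)
  => ( 5 * ( y + 6 ) ) >= 19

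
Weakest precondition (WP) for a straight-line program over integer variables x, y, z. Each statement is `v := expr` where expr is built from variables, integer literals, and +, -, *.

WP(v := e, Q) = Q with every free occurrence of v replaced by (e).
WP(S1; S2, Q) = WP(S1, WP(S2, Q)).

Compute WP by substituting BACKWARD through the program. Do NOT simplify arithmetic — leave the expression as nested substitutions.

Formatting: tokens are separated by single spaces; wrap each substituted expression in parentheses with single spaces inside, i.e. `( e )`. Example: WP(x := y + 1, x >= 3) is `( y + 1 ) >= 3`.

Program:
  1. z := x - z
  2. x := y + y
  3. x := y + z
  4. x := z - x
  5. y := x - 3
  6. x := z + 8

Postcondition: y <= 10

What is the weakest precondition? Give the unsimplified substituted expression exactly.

Answer: ( ( ( x - z ) - ( y + ( x - z ) ) ) - 3 ) <= 10

Derivation:
post: y <= 10
stmt 6: x := z + 8  -- replace 0 occurrence(s) of x with (z + 8)
  => y <= 10
stmt 5: y := x - 3  -- replace 1 occurrence(s) of y with (x - 3)
  => ( x - 3 ) <= 10
stmt 4: x := z - x  -- replace 1 occurrence(s) of x with (z - x)
  => ( ( z - x ) - 3 ) <= 10
stmt 3: x := y + z  -- replace 1 occurrence(s) of x with (y + z)
  => ( ( z - ( y + z ) ) - 3 ) <= 10
stmt 2: x := y + y  -- replace 0 occurrence(s) of x with (y + y)
  => ( ( z - ( y + z ) ) - 3 ) <= 10
stmt 1: z := x - z  -- replace 2 occurrence(s) of z with (x - z)
  => ( ( ( x - z ) - ( y + ( x - z ) ) ) - 3 ) <= 10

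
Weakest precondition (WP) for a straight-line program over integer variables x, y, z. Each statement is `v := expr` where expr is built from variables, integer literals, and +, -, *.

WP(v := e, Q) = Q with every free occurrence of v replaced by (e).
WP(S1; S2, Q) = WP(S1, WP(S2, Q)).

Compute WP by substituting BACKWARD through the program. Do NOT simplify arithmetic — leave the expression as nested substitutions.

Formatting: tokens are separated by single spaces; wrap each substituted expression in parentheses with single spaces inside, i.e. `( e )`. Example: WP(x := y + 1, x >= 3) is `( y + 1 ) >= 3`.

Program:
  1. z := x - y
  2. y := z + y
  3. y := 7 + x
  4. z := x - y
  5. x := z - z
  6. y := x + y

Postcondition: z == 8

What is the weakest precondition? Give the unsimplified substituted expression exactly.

post: z == 8
stmt 6: y := x + y  -- replace 0 occurrence(s) of y with (x + y)
  => z == 8
stmt 5: x := z - z  -- replace 0 occurrence(s) of x with (z - z)
  => z == 8
stmt 4: z := x - y  -- replace 1 occurrence(s) of z with (x - y)
  => ( x - y ) == 8
stmt 3: y := 7 + x  -- replace 1 occurrence(s) of y with (7 + x)
  => ( x - ( 7 + x ) ) == 8
stmt 2: y := z + y  -- replace 0 occurrence(s) of y with (z + y)
  => ( x - ( 7 + x ) ) == 8
stmt 1: z := x - y  -- replace 0 occurrence(s) of z with (x - y)
  => ( x - ( 7 + x ) ) == 8

Answer: ( x - ( 7 + x ) ) == 8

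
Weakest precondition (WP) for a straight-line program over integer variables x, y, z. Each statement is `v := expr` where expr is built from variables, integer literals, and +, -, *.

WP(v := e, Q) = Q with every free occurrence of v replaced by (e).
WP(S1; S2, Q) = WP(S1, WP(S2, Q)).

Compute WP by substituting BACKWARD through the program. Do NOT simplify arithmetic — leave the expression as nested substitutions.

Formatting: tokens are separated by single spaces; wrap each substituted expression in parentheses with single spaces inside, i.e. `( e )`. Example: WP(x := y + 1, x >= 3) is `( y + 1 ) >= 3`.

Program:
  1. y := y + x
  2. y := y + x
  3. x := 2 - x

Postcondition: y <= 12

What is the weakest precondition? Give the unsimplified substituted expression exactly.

post: y <= 12
stmt 3: x := 2 - x  -- replace 0 occurrence(s) of x with (2 - x)
  => y <= 12
stmt 2: y := y + x  -- replace 1 occurrence(s) of y with (y + x)
  => ( y + x ) <= 12
stmt 1: y := y + x  -- replace 1 occurrence(s) of y with (y + x)
  => ( ( y + x ) + x ) <= 12

Answer: ( ( y + x ) + x ) <= 12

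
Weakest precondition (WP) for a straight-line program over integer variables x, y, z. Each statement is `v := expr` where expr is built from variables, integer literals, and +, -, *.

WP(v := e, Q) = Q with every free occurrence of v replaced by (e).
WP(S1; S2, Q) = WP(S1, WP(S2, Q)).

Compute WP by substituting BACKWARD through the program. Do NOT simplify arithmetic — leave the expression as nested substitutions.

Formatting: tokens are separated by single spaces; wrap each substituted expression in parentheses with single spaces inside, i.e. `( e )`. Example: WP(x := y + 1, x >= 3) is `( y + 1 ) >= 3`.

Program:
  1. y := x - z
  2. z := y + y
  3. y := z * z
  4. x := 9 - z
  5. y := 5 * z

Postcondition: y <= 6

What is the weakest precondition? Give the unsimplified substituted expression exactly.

Answer: ( 5 * ( ( x - z ) + ( x - z ) ) ) <= 6

Derivation:
post: y <= 6
stmt 5: y := 5 * z  -- replace 1 occurrence(s) of y with (5 * z)
  => ( 5 * z ) <= 6
stmt 4: x := 9 - z  -- replace 0 occurrence(s) of x with (9 - z)
  => ( 5 * z ) <= 6
stmt 3: y := z * z  -- replace 0 occurrence(s) of y with (z * z)
  => ( 5 * z ) <= 6
stmt 2: z := y + y  -- replace 1 occurrence(s) of z with (y + y)
  => ( 5 * ( y + y ) ) <= 6
stmt 1: y := x - z  -- replace 2 occurrence(s) of y with (x - z)
  => ( 5 * ( ( x - z ) + ( x - z ) ) ) <= 6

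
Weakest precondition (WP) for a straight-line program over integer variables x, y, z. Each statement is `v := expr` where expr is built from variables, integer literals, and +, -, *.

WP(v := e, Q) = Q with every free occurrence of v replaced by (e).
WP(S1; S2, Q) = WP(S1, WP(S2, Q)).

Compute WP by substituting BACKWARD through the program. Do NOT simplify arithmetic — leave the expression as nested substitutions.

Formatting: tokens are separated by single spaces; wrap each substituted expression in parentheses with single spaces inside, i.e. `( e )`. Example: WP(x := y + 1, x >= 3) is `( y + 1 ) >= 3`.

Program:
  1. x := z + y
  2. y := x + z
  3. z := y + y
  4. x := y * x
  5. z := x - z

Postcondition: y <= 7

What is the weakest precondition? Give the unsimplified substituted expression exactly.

Answer: ( ( z + y ) + z ) <= 7

Derivation:
post: y <= 7
stmt 5: z := x - z  -- replace 0 occurrence(s) of z with (x - z)
  => y <= 7
stmt 4: x := y * x  -- replace 0 occurrence(s) of x with (y * x)
  => y <= 7
stmt 3: z := y + y  -- replace 0 occurrence(s) of z with (y + y)
  => y <= 7
stmt 2: y := x + z  -- replace 1 occurrence(s) of y with (x + z)
  => ( x + z ) <= 7
stmt 1: x := z + y  -- replace 1 occurrence(s) of x with (z + y)
  => ( ( z + y ) + z ) <= 7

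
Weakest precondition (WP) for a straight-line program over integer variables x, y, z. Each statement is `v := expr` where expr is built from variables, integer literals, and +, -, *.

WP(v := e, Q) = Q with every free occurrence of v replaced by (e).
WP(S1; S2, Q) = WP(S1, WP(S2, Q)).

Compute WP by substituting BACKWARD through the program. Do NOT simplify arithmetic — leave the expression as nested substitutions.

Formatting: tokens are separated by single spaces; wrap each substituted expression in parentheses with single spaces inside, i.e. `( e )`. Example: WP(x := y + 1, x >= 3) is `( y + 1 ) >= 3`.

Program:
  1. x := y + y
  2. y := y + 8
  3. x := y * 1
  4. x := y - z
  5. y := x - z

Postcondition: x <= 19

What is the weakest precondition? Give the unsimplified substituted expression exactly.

post: x <= 19
stmt 5: y := x - z  -- replace 0 occurrence(s) of y with (x - z)
  => x <= 19
stmt 4: x := y - z  -- replace 1 occurrence(s) of x with (y - z)
  => ( y - z ) <= 19
stmt 3: x := y * 1  -- replace 0 occurrence(s) of x with (y * 1)
  => ( y - z ) <= 19
stmt 2: y := y + 8  -- replace 1 occurrence(s) of y with (y + 8)
  => ( ( y + 8 ) - z ) <= 19
stmt 1: x := y + y  -- replace 0 occurrence(s) of x with (y + y)
  => ( ( y + 8 ) - z ) <= 19

Answer: ( ( y + 8 ) - z ) <= 19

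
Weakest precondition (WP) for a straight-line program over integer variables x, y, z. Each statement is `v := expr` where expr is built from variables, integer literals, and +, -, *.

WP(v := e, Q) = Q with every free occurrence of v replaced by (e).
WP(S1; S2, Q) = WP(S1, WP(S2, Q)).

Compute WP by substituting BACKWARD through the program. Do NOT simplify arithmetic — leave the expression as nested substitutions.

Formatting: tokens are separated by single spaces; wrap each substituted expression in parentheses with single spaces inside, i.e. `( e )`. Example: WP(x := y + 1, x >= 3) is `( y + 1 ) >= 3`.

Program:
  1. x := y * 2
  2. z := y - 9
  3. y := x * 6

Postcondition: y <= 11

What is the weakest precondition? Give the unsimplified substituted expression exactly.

post: y <= 11
stmt 3: y := x * 6  -- replace 1 occurrence(s) of y with (x * 6)
  => ( x * 6 ) <= 11
stmt 2: z := y - 9  -- replace 0 occurrence(s) of z with (y - 9)
  => ( x * 6 ) <= 11
stmt 1: x := y * 2  -- replace 1 occurrence(s) of x with (y * 2)
  => ( ( y * 2 ) * 6 ) <= 11

Answer: ( ( y * 2 ) * 6 ) <= 11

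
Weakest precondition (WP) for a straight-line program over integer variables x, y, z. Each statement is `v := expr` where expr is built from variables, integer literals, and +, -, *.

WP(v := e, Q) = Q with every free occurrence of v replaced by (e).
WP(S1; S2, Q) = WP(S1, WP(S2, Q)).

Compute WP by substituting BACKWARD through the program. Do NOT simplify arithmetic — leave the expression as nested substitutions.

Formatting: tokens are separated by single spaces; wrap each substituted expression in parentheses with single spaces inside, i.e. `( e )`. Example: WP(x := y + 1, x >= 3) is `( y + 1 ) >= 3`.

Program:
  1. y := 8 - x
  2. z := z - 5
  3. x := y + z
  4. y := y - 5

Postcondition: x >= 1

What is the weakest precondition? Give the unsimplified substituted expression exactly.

post: x >= 1
stmt 4: y := y - 5  -- replace 0 occurrence(s) of y with (y - 5)
  => x >= 1
stmt 3: x := y + z  -- replace 1 occurrence(s) of x with (y + z)
  => ( y + z ) >= 1
stmt 2: z := z - 5  -- replace 1 occurrence(s) of z with (z - 5)
  => ( y + ( z - 5 ) ) >= 1
stmt 1: y := 8 - x  -- replace 1 occurrence(s) of y with (8 - x)
  => ( ( 8 - x ) + ( z - 5 ) ) >= 1

Answer: ( ( 8 - x ) + ( z - 5 ) ) >= 1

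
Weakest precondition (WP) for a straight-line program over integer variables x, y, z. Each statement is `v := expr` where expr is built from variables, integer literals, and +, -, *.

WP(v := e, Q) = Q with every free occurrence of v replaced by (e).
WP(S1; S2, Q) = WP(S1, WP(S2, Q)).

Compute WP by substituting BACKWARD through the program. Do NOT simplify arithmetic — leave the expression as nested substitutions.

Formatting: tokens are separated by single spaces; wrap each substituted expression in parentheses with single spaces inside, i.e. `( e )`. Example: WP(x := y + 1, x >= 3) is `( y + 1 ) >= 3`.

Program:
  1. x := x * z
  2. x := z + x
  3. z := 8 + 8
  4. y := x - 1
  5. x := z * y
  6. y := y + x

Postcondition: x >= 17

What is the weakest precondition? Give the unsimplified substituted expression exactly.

Answer: ( ( 8 + 8 ) * ( ( z + ( x * z ) ) - 1 ) ) >= 17

Derivation:
post: x >= 17
stmt 6: y := y + x  -- replace 0 occurrence(s) of y with (y + x)
  => x >= 17
stmt 5: x := z * y  -- replace 1 occurrence(s) of x with (z * y)
  => ( z * y ) >= 17
stmt 4: y := x - 1  -- replace 1 occurrence(s) of y with (x - 1)
  => ( z * ( x - 1 ) ) >= 17
stmt 3: z := 8 + 8  -- replace 1 occurrence(s) of z with (8 + 8)
  => ( ( 8 + 8 ) * ( x - 1 ) ) >= 17
stmt 2: x := z + x  -- replace 1 occurrence(s) of x with (z + x)
  => ( ( 8 + 8 ) * ( ( z + x ) - 1 ) ) >= 17
stmt 1: x := x * z  -- replace 1 occurrence(s) of x with (x * z)
  => ( ( 8 + 8 ) * ( ( z + ( x * z ) ) - 1 ) ) >= 17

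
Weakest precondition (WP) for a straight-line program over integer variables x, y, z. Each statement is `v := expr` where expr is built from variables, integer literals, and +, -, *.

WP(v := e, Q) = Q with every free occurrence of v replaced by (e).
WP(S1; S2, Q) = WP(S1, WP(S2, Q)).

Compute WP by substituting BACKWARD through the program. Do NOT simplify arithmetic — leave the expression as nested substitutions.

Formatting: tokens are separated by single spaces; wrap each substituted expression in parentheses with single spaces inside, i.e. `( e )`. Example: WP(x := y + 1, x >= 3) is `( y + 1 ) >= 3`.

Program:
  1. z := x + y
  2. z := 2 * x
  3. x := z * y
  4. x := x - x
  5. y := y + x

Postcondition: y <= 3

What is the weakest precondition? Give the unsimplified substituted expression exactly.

post: y <= 3
stmt 5: y := y + x  -- replace 1 occurrence(s) of y with (y + x)
  => ( y + x ) <= 3
stmt 4: x := x - x  -- replace 1 occurrence(s) of x with (x - x)
  => ( y + ( x - x ) ) <= 3
stmt 3: x := z * y  -- replace 2 occurrence(s) of x with (z * y)
  => ( y + ( ( z * y ) - ( z * y ) ) ) <= 3
stmt 2: z := 2 * x  -- replace 2 occurrence(s) of z with (2 * x)
  => ( y + ( ( ( 2 * x ) * y ) - ( ( 2 * x ) * y ) ) ) <= 3
stmt 1: z := x + y  -- replace 0 occurrence(s) of z with (x + y)
  => ( y + ( ( ( 2 * x ) * y ) - ( ( 2 * x ) * y ) ) ) <= 3

Answer: ( y + ( ( ( 2 * x ) * y ) - ( ( 2 * x ) * y ) ) ) <= 3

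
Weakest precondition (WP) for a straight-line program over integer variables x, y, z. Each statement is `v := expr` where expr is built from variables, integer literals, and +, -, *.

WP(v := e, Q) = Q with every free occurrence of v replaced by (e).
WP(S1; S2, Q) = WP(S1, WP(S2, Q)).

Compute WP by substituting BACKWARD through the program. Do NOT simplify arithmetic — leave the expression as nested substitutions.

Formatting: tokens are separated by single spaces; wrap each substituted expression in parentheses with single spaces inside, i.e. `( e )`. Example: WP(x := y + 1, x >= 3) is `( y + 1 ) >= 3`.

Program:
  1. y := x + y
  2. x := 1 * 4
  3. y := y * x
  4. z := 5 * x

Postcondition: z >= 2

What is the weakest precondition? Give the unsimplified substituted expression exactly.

post: z >= 2
stmt 4: z := 5 * x  -- replace 1 occurrence(s) of z with (5 * x)
  => ( 5 * x ) >= 2
stmt 3: y := y * x  -- replace 0 occurrence(s) of y with (y * x)
  => ( 5 * x ) >= 2
stmt 2: x := 1 * 4  -- replace 1 occurrence(s) of x with (1 * 4)
  => ( 5 * ( 1 * 4 ) ) >= 2
stmt 1: y := x + y  -- replace 0 occurrence(s) of y with (x + y)
  => ( 5 * ( 1 * 4 ) ) >= 2

Answer: ( 5 * ( 1 * 4 ) ) >= 2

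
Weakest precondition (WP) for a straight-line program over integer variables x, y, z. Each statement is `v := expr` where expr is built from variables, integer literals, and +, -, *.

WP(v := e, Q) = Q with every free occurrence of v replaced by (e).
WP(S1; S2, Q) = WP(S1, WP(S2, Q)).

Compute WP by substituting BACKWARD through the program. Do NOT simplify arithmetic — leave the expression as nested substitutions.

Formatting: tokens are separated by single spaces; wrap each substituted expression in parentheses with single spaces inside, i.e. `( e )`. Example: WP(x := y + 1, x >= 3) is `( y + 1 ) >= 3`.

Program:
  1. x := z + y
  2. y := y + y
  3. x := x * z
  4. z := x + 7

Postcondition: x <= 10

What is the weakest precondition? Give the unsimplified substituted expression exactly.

Answer: ( ( z + y ) * z ) <= 10

Derivation:
post: x <= 10
stmt 4: z := x + 7  -- replace 0 occurrence(s) of z with (x + 7)
  => x <= 10
stmt 3: x := x * z  -- replace 1 occurrence(s) of x with (x * z)
  => ( x * z ) <= 10
stmt 2: y := y + y  -- replace 0 occurrence(s) of y with (y + y)
  => ( x * z ) <= 10
stmt 1: x := z + y  -- replace 1 occurrence(s) of x with (z + y)
  => ( ( z + y ) * z ) <= 10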